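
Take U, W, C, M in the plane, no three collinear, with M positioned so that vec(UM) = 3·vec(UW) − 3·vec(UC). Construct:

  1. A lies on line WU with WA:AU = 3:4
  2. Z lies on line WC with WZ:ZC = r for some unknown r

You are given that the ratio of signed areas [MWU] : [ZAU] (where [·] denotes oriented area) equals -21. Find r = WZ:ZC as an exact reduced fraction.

Set U = (0, 0), W = (1, 0), C = (0, 1), M = (3, -3); any affine frame gives the same invariant.
1. A lies on line WU with WA:AU = 3:4 ⇒ A = (4/7, 0)
2. With WZ:ZC = r, write λ = r/(r+1) so Z = W + λ·(C−W); Z is affine-linear in λ
Every point depending on Z is an affine combination of Z and λ-independent points, so each such coordinate is linear in λ; the λ² term in each signed area is a multiple of (C−W)×(C−W) = 0, so 2·[MWU] and 2·[ZAU] are each linear in λ. Evaluating at λ=0 and λ=1:
  2·[MWU] = 3,   2·[ZAU] = -4/7·λ
So [MWU]:[ZAU] = (3) / (-4/7·λ). Setting this equal to -21:
  3 = -21·(-4/7·λ)  ⇒  λ = 1/4
Then r = λ/(1−λ) = (1/4)/(3/4) = 1/3. Check: with r = 1/3, Z = (3/4, 1/4) and [MWU]:[ZAU] = -21 as required.

r = 1/3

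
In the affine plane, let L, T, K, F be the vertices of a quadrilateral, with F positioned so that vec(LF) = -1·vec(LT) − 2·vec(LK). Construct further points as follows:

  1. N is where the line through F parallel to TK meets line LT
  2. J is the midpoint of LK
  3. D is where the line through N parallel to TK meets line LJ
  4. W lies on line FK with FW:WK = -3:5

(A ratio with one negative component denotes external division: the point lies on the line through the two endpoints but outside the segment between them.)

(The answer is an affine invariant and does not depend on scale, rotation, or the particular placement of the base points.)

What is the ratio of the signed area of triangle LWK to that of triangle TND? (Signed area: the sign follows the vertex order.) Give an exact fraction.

Choose coordinates L = (0, 0), T = (1, 0), K = (0, 1), F = (-1, -2).
1. N is where the line through F parallel to TK meets line LT ⇒ N = (-3, 0)
2. J is the midpoint of LK ⇒ J = (0, 1/2)
3. D is where the line through N parallel to TK meets line LJ ⇒ D = (0, -3)
4. W lies on line FK with FW:WK = -3:5 ⇒ W = (-5/2, -13/2)
2·[LWK] = -5/2, 2·[TND] = 12
[LWK]:[TND] = -5/2:12 = -5/24

[LWK]:[TND] = -5/24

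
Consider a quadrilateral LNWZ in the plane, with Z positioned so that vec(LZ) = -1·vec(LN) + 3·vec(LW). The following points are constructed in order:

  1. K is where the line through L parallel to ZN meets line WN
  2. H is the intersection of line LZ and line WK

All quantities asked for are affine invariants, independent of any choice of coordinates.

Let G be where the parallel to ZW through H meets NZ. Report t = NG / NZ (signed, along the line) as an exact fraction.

Assign L = (0, 0), N = (1, 0), W = (0, 1), Z = (-1, 3) — the answer is frame-independent, so this choice is without loss of generality.
1. K is where the line through L parallel to ZN meets line WN ⇒ K = (-2, 3)
2. H is the intersection of line LZ and line WK ⇒ H = (-1/2, 3/2)
through H parallel to ZW: direction (1, -2); meets NZ at G = (-2, 9/2)
G = N + t·(Z−N) with t = 3/2

t = 3/2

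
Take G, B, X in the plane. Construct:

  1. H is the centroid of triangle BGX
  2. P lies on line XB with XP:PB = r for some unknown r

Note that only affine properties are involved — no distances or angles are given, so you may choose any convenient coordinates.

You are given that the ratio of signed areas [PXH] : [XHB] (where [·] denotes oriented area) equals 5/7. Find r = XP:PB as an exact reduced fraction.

r = 5/2

Work in coordinates with G = (0, 0), B = (1, 0), X = (0, 1).
1. H is the centroid of triangle BGX ⇒ H = (1/3, 1/3)
2. With XP:PB = r, write λ = r/(r+1) so P = X + λ·(B−X); P is affine-linear in λ
Every point depending on P is an affine combination of P and λ-independent points, so each such coordinate is linear in λ; the λ² term in each signed area is a multiple of (B−X)×(B−X) = 0, so 2·[PXH] and 2·[XHB] are each linear in λ. Evaluating at λ=0 and λ=1:
  2·[PXH] = 1/3·λ,   2·[XHB] = 1/3
So [PXH]:[XHB] = (1/3·λ) / (1/3). Setting this equal to 5/7:
  1/3·λ = 5/7·(1/3)  ⇒  λ = 5/7
Then r = λ/(1−λ) = (5/7)/(2/7) = 5/2. Check: with r = 5/2, P = (5/7, 2/7) and [PXH]:[XHB] = 5/7 as required.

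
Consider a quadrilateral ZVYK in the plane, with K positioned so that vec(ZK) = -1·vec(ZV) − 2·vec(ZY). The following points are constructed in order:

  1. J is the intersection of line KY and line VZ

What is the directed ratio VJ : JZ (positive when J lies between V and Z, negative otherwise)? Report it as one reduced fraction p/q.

Work in coordinates with Z = (0, 0), V = (1, 0), Y = (0, 1), K = (-1, -2).
1. J is the intersection of line KY and line VZ ⇒ J = (-1/3, 0)
J = V + t·(Z−V) with t = 4/3, so VJ:JZ = t:(1−t) = 4/3:-1/3

VJ:JZ = -4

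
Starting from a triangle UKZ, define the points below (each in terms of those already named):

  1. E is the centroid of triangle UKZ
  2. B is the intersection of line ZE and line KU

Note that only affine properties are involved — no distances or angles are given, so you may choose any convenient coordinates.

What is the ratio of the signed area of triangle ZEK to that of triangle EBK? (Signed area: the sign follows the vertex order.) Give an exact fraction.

[ZEK]:[EBK] = 2

Assign U = (0, 0), K = (1, 0), Z = (0, 1) — the answer is frame-independent, so this choice is without loss of generality.
1. E is the centroid of triangle UKZ ⇒ E = (1/3, 1/3)
2. B is the intersection of line ZE and line KU ⇒ B = (1/2, 0)
2·[ZEK] = 1/3, 2·[EBK] = 1/6
[ZEK]:[EBK] = 1/3:1/6 = 2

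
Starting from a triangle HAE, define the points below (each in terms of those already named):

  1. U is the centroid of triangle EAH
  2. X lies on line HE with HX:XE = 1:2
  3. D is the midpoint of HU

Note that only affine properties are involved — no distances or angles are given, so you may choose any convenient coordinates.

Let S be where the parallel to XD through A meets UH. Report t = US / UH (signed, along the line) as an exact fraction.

Work in coordinates with H = (0, 0), A = (1, 0), E = (0, 1).
1. U is the centroid of triangle EAH ⇒ U = (1/3, 1/3)
2. X lies on line HE with HX:XE = 1:2 ⇒ X = (0, 1/3)
3. D is the midpoint of HU ⇒ D = (1/6, 1/6)
through A parallel to XD: direction (1/6, -1/6); meets UH at S = (1/2, 1/2)
S = U + t·(H−U) with t = -1/2

t = -1/2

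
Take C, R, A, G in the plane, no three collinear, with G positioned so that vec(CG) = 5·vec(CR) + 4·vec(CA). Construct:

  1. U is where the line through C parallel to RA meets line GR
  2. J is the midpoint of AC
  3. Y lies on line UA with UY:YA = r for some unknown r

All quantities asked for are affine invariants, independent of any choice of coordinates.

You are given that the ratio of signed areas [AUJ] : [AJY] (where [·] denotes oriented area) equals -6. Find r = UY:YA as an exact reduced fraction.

Set C = (0, 0), R = (1, 0), A = (0, 1), G = (5, 4); any affine frame gives the same invariant.
1. U is where the line through C parallel to RA meets line GR ⇒ U = (1/2, -1/2)
2. J is the midpoint of AC ⇒ J = (0, 1/2)
3. With UY:YA = r, write λ = r/(r+1) so Y = U + λ·(A−U); Y is affine-linear in λ
Every point depending on Y is an affine combination of Y and λ-independent points, so each such coordinate is linear in λ; the λ² term in each signed area is a multiple of (A−U)×(A−U) = 0, so 2·[AUJ] and 2·[AJY] are each linear in λ. Evaluating at λ=0 and λ=1:
  2·[AUJ] = -1/4,   2·[AJY] = -1/4·λ + 1/4
So [AUJ]:[AJY] = (-1/4) / (-1/4·λ + 1/4). Setting this equal to -6:
  -1/4 = -6·(-1/4·λ + 1/4)  ⇒  λ = 5/6
Then r = λ/(1−λ) = (5/6)/(1/6) = 5. Check: with r = 5, Y = (1/12, 3/4) and [AUJ]:[AJY] = -6 as required.

r = 5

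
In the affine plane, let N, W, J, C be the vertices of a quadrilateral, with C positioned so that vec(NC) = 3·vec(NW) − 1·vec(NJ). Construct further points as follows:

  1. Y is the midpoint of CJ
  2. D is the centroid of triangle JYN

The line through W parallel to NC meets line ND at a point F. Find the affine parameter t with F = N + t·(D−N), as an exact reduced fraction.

Choose coordinates N = (0, 0), W = (1, 0), J = (0, 1), C = (3, -1).
1. Y is the midpoint of CJ ⇒ Y = (3/2, 0)
2. D is the centroid of triangle JYN ⇒ D = (1/2, 1/3)
through W parallel to NC: direction (3, -1); meets ND at F = (1/3, 2/9)
F = N + t·(D−N) with t = 2/3

t = 2/3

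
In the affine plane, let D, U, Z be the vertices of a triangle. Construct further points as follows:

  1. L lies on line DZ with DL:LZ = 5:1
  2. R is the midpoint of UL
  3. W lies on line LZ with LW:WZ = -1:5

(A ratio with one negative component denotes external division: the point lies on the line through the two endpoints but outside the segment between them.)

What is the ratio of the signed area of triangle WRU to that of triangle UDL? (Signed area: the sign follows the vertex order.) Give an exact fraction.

[WRU]:[UDL] = 1/40

Assign D = (0, 0), U = (1, 0), Z = (0, 1) — the answer is frame-independent, so this choice is without loss of generality.
1. L lies on line DZ with DL:LZ = 5:1 ⇒ L = (0, 5/6)
2. R is the midpoint of UL ⇒ R = (1/2, 5/12)
3. W lies on line LZ with LW:WZ = -1:5 ⇒ W = (0, 19/24)
2·[WRU] = -1/48, 2·[UDL] = -5/6
[WRU]:[UDL] = -1/48:-5/6 = 1/40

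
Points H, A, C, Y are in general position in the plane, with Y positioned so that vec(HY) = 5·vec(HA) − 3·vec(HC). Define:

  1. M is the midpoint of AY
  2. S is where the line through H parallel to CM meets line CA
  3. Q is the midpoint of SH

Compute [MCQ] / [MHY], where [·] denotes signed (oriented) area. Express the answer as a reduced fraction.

[MCQ]:[MHY] = 2

Choose coordinates H = (0, 0), A = (1, 0), C = (0, 1), Y = (5, -3).
1. M is the midpoint of AY ⇒ M = (3, -3/2)
2. S is where the line through H parallel to CM meets line CA ⇒ S = (6, -5)
3. Q is the midpoint of SH ⇒ Q = (3, -5/2)
2·[MCQ] = 3, 2·[MHY] = 3/2
[MCQ]:[MHY] = 3:3/2 = 2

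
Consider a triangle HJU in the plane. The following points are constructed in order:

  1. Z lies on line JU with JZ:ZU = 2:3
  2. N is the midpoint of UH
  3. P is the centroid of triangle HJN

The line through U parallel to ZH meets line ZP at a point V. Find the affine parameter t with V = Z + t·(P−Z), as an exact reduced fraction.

Set H = (0, 0), J = (1, 0), U = (0, 1); any affine frame gives the same invariant.
1. Z lies on line JU with JZ:ZU = 2:3 ⇒ Z = (3/5, 2/5)
2. N is the midpoint of UH ⇒ N = (0, 1/2)
3. P is the centroid of triangle HJN ⇒ P = (1/3, 1/6)
through U parallel to ZH: direction (-3/5, -2/5); meets ZP at V = (27/5, 23/5)
V = Z + t·(P−Z) with t = -18

t = -18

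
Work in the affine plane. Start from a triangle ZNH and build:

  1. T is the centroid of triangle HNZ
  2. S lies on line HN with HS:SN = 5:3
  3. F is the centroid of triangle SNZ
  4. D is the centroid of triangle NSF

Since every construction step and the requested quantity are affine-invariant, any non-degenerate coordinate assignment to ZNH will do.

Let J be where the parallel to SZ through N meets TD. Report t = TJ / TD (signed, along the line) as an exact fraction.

t = 11/6

Work in coordinates with Z = (0, 0), N = (1, 0), H = (0, 1).
1. T is the centroid of triangle HNZ ⇒ T = (1/3, 1/3)
2. S lies on line HN with HS:SN = 5:3 ⇒ S = (5/8, 3/8)
3. F is the centroid of triangle SNZ ⇒ F = (13/24, 1/8)
4. D is the centroid of triangle NSF ⇒ D = (13/18, 1/6)
through N parallel to SZ: direction (-5/8, -3/8); meets TD at J = (113/108, 1/36)
J = T + t·(D−T) with t = 11/6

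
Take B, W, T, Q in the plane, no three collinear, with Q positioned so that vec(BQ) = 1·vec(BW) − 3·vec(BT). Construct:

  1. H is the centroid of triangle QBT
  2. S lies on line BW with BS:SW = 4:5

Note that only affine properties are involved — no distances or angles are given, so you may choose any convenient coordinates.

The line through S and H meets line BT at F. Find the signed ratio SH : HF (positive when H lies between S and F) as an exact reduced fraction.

Work in coordinates with B = (0, 0), W = (1, 0), T = (0, 1), Q = (1, -3).
1. H is the centroid of triangle QBT ⇒ H = (1/3, -2/3)
2. S lies on line BW with BS:SW = 4:5 ⇒ S = (4/9, 0)
line SH meets BT at F = (0, -8/3)
H = S + t·(F−S) with t = 1/4, so SH:HF = 1/4:3/4

SH:HF = 1/3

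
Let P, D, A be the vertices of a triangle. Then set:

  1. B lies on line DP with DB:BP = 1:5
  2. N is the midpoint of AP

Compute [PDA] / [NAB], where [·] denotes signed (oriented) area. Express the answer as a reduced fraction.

Work in coordinates with P = (0, 0), D = (1, 0), A = (0, 1).
1. B lies on line DP with DB:BP = 1:5 ⇒ B = (5/6, 0)
2. N is the midpoint of AP ⇒ N = (0, 1/2)
2·[PDA] = 1, 2·[NAB] = -5/12
[PDA]:[NAB] = 1:-5/12 = -12/5

[PDA]:[NAB] = -12/5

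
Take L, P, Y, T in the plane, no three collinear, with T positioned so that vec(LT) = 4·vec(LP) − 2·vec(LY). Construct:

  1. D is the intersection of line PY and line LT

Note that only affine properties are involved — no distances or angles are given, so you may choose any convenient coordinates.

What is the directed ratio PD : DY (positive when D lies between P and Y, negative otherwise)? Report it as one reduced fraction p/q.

Assign L = (0, 0), P = (1, 0), Y = (0, 1), T = (4, -2) — the answer is frame-independent, so this choice is without loss of generality.
1. D is the intersection of line PY and line LT ⇒ D = (2, -1)
D = P + t·(Y−P) with t = -1, so PD:DY = t:(1−t) = -1:2

PD:DY = -1/2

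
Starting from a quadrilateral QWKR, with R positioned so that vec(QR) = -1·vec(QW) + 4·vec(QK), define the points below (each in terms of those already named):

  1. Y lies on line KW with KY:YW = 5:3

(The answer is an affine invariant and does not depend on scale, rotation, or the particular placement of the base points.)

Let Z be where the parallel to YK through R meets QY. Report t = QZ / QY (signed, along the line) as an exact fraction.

Set Q = (0, 0), W = (1, 0), K = (0, 1), R = (-1, 4); any affine frame gives the same invariant.
1. Y lies on line KW with KY:YW = 5:3 ⇒ Y = (5/8, 3/8)
through R parallel to YK: direction (-5/8, 5/8); meets QY at Z = (15/8, 9/8)
Z = Q + t·(Y−Q) with t = 3

t = 3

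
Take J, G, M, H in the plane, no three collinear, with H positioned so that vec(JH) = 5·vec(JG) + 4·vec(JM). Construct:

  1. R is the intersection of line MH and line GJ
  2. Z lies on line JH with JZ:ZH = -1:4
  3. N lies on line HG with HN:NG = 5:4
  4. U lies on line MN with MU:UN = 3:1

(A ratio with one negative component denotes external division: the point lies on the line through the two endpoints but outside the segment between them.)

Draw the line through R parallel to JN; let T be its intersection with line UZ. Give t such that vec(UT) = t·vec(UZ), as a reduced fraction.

t = -49/31

Set J = (0, 0), G = (1, 0), M = (0, 1), H = (5, 4); any affine frame gives the same invariant.
1. R is the intersection of line MH and line GJ ⇒ R = (-5/3, 0)
2. Z lies on line JH with JZ:ZH = -1:4 ⇒ Z = (-5/3, -4/3)
3. N lies on line HG with HN:NG = 5:4 ⇒ N = (25/9, 16/9)
4. U lies on line MN with MU:UN = 3:1 ⇒ U = (25/12, 19/12)
through R parallel to JN: direction (25/9, 16/9); meets UZ at T = (745/93, 192/31)
T = U + t·(Z−U) with t = -49/31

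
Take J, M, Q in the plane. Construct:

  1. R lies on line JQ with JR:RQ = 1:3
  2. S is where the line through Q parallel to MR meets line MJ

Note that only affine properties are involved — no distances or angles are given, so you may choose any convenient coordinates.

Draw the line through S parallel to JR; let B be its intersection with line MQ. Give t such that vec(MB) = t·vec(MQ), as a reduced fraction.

Assign J = (0, 0), M = (1, 0), Q = (0, 1) — the answer is frame-independent, so this choice is without loss of generality.
1. R lies on line JQ with JR:RQ = 1:3 ⇒ R = (0, 1/4)
2. S is where the line through Q parallel to MR meets line MJ ⇒ S = (4, 0)
through S parallel to JR: direction (0, 1/4); meets MQ at B = (4, -3)
B = M + t·(Q−M) with t = -3

t = -3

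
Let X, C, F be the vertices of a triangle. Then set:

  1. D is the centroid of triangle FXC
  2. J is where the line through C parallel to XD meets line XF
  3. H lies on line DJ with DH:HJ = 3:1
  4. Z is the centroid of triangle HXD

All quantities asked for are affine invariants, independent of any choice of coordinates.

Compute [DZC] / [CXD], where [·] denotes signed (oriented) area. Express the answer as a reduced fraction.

[DZC]:[CXD] = -13/12

Set X = (0, 0), C = (1, 0), F = (0, 1); any affine frame gives the same invariant.
1. D is the centroid of triangle FXC ⇒ D = (1/3, 1/3)
2. J is where the line through C parallel to XD meets line XF ⇒ J = (0, -1)
3. H lies on line DJ with DH:HJ = 3:1 ⇒ H = (1/12, -2/3)
4. Z is the centroid of triangle HXD ⇒ Z = (5/36, -1/9)
2·[DZC] = 13/36, 2·[CXD] = -1/3
[DZC]:[CXD] = 13/36:-1/3 = -13/12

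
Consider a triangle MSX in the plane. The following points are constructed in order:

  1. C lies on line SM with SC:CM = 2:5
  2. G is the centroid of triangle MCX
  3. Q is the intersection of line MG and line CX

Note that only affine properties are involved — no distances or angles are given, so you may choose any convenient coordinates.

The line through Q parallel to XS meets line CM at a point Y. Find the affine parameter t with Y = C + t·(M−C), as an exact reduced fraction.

t = -1/5

Set M = (0, 0), S = (1, 0), X = (0, 1); any affine frame gives the same invariant.
1. C lies on line SM with SC:CM = 2:5 ⇒ C = (5/7, 0)
2. G is the centroid of triangle MCX ⇒ G = (5/21, 1/3)
3. Q is the intersection of line MG and line CX ⇒ Q = (5/14, 1/2)
through Q parallel to XS: direction (1, -1); meets CM at Y = (6/7, 0)
Y = C + t·(M−C) with t = -1/5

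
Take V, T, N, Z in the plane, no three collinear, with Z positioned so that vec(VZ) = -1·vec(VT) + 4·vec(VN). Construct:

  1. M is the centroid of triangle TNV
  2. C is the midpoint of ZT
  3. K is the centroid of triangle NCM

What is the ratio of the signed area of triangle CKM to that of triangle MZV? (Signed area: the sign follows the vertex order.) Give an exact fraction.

Choose coordinates V = (0, 0), T = (1, 0), N = (0, 1), Z = (-1, 4).
1. M is the centroid of triangle TNV ⇒ M = (1/3, 1/3)
2. C is the midpoint of ZT ⇒ C = (0, 2)
3. K is the centroid of triangle NCM ⇒ K = (1/9, 10/9)
2·[CKM] = 1/9, 2·[MZV] = 5/3
[CKM]:[MZV] = 1/9:5/3 = 1/15

[CKM]:[MZV] = 1/15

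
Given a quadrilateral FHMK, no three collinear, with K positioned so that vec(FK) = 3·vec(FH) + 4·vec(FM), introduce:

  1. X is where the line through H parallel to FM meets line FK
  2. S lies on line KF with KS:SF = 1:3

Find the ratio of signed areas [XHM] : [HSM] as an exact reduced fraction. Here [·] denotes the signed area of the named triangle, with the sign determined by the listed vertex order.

Choose coordinates F = (0, 0), H = (1, 0), M = (0, 1), K = (3, 4).
1. X is where the line through H parallel to FM meets line FK ⇒ X = (1, 4/3)
2. S lies on line KF with KS:SF = 1:3 ⇒ S = (9/4, 3)
2·[XHM] = -4/3, 2·[HSM] = 17/4
[XHM]:[HSM] = -4/3:17/4 = -16/51

[XHM]:[HSM] = -16/51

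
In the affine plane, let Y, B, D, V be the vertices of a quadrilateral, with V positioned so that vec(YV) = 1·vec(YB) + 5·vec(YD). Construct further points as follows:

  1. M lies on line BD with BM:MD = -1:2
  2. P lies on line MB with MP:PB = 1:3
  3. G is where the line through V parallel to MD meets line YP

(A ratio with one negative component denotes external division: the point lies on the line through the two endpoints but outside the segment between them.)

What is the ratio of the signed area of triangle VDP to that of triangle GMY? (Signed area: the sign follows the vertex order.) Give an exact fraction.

Choose coordinates Y = (0, 0), B = (1, 0), D = (0, 1), V = (1, 5).
1. M lies on line BD with BM:MD = -1:2 ⇒ M = (2, -1)
2. P lies on line MB with MP:PB = 1:3 ⇒ P = (7/4, -3/4)
3. G is where the line through V parallel to MD meets line YP ⇒ G = (21/2, -9/2)
2·[VDP] = 35/4, 2·[GMY] = -3/2
[VDP]:[GMY] = 35/4:-3/2 = -35/6

[VDP]:[GMY] = -35/6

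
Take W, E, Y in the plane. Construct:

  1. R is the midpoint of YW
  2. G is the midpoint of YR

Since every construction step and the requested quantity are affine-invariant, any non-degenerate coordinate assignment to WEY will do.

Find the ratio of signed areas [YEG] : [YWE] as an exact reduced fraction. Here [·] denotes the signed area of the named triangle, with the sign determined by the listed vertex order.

Choose coordinates W = (0, 0), E = (1, 0), Y = (0, 1).
1. R is the midpoint of YW ⇒ R = (0, 1/2)
2. G is the midpoint of YR ⇒ G = (0, 3/4)
2·[YEG] = -1/4, 2·[YWE] = 1
[YEG]:[YWE] = -1/4:1 = -1/4

[YEG]:[YWE] = -1/4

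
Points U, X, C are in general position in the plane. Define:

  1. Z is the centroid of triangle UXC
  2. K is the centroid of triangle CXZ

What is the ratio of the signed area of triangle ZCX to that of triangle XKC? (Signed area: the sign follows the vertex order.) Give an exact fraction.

Work in coordinates with U = (0, 0), X = (1, 0), C = (0, 1).
1. Z is the centroid of triangle UXC ⇒ Z = (1/3, 1/3)
2. K is the centroid of triangle CXZ ⇒ K = (4/9, 4/9)
2·[ZCX] = -1/3, 2·[XKC] = -1/9
[ZCX]:[XKC] = -1/3:-1/9 = 3

[ZCX]:[XKC] = 3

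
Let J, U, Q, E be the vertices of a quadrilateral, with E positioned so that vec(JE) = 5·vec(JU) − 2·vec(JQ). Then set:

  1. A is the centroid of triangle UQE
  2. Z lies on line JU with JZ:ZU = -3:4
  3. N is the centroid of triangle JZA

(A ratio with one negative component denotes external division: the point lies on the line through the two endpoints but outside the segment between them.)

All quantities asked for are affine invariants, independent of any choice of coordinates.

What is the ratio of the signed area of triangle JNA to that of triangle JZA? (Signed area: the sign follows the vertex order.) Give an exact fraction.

Assign J = (0, 0), U = (1, 0), Q = (0, 1), E = (5, -2) — the answer is frame-independent, so this choice is without loss of generality.
1. A is the centroid of triangle UQE ⇒ A = (2, -1/3)
2. Z lies on line JU with JZ:ZU = -3:4 ⇒ Z = (-3, 0)
3. N is the centroid of triangle JZA ⇒ N = (-1/3, -1/9)
2·[JNA] = 1/3, 2·[JZA] = 1
[JNA]:[JZA] = 1/3:1 = 1/3

[JNA]:[JZA] = 1/3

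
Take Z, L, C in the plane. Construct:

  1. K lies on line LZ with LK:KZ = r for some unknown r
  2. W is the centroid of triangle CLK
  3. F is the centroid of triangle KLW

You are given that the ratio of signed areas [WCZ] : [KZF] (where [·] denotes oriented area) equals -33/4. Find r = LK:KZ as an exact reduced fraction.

Choose coordinates Z = (0, 0), L = (1, 0), C = (0, 1).
1. With LK:KZ = r, write λ = r/(r+1) so K = L + λ·(Z−L); K is affine-linear in λ
2. W is the centroid of triangle CLK ⇒ W is an affine combination of earlier points and hence also affine-linear in λ
3. F is the centroid of triangle KLW ⇒ F is an affine combination of earlier points and hence also affine-linear in λ
Every point depending on K is an affine combination of K and λ-independent points, so each such coordinate is linear in λ; the λ² term in each signed area is a multiple of (Z−L)×(Z−L) = 0, so 2·[WCZ] and 2·[KZF] are each linear in λ. Evaluating at λ=0 and λ=1:
  2·[WCZ] = -1/3·λ + 2/3,   2·[KZF] = 1/9·λ − 1/9
So [WCZ]:[KZF] = (-1/3·λ + 2/3) / (1/9·λ − 1/9). Setting this equal to -33/4:
  -1/3·λ + 2/3 = -33/4·(1/9·λ − 1/9)  ⇒  λ = 3/7
Then r = λ/(1−λ) = (3/7)/(4/7) = 3/4. Check: with r = 3/4, K = (4/7, 0) and [WCZ]:[KZF] = -33/4 as required.

r = 3/4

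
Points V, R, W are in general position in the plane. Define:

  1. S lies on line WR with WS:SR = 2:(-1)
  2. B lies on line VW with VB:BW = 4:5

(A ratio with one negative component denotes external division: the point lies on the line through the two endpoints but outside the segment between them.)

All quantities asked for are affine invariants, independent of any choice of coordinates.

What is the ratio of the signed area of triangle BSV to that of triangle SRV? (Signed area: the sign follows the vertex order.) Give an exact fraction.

[BSV]:[SRV] = -8/9

Work in coordinates with V = (0, 0), R = (1, 0), W = (0, 1).
1. S lies on line WR with WS:SR = 2:(-1) ⇒ S = (2, -1)
2. B lies on line VW with VB:BW = 4:5 ⇒ B = (0, 4/9)
2·[BSV] = -8/9, 2·[SRV] = 1
[BSV]:[SRV] = -8/9:1 = -8/9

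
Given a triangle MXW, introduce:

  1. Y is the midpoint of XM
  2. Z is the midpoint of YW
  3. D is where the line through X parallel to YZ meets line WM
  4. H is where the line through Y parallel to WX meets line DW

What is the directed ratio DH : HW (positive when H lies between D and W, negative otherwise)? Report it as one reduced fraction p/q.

DH:HW = -3

Work in coordinates with M = (0, 0), X = (1, 0), W = (0, 1).
1. Y is the midpoint of XM ⇒ Y = (1/2, 0)
2. Z is the midpoint of YW ⇒ Z = (1/4, 1/2)
3. D is where the line through X parallel to YZ meets line WM ⇒ D = (0, 2)
4. H is where the line through Y parallel to WX meets line DW ⇒ H = (0, 1/2)
H = D + t·(W−D) with t = 3/2, so DH:HW = t:(1−t) = 3/2:-1/2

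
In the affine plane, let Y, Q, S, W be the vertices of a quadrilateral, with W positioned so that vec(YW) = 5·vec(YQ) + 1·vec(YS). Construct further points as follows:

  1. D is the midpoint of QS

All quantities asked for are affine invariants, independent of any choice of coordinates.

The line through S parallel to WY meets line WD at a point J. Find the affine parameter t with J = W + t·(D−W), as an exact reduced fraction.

t = 5/2

Choose coordinates Y = (0, 0), Q = (1, 0), S = (0, 1), W = (5, 1).
1. D is the midpoint of QS ⇒ D = (1/2, 1/2)
through S parallel to WY: direction (-5, -1); meets WD at J = (-25/4, -1/4)
J = W + t·(D−W) with t = 5/2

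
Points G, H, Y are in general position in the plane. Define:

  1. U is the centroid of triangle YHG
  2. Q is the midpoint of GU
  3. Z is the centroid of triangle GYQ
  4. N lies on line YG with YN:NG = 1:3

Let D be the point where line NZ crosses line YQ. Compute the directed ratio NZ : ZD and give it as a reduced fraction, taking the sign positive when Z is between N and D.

Set G = (0, 0), H = (1, 0), Y = (0, 1); any affine frame gives the same invariant.
1. U is the centroid of triangle YHG ⇒ U = (1/3, 1/3)
2. Q is the midpoint of GU ⇒ Q = (1/6, 1/6)
3. Z is the centroid of triangle GYQ ⇒ Z = (1/18, 7/18)
4. N lies on line YG with YN:NG = 1:3 ⇒ N = (0, 3/4)
line NZ meets YQ at D = (-1/6, 11/6)
Z = N + t·(D−N) with t = -1/3, so NZ:ZD = -1/3:4/3

NZ:ZD = -1/4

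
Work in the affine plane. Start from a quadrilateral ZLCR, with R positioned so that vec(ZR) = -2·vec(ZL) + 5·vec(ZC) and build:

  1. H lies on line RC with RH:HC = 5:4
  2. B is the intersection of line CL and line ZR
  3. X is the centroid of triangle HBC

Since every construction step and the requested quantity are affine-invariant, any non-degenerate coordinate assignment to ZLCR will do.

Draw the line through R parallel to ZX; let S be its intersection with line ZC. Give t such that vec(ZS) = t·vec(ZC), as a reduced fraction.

t = -2

Set Z = (0, 0), L = (1, 0), C = (0, 1), R = (-2, 5); any affine frame gives the same invariant.
1. H lies on line RC with RH:HC = 5:4 ⇒ H = (-8/9, 25/9)
2. B is the intersection of line CL and line ZR ⇒ B = (-2/3, 5/3)
3. X is the centroid of triangle HBC ⇒ X = (-14/27, 49/27)
through R parallel to ZX: direction (-14/27, 49/27); meets ZC at S = (0, -2)
S = Z + t·(C−Z) with t = -2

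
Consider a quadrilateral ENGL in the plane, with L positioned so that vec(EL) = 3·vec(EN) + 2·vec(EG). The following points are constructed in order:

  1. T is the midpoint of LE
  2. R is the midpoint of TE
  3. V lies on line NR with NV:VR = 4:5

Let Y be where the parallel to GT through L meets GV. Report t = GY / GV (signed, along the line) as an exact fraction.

Choose coordinates E = (0, 0), N = (1, 0), G = (0, 1), L = (3, 2).
1. T is the midpoint of LE ⇒ T = (3/2, 1)
2. R is the midpoint of TE ⇒ R = (3/4, 1/2)
3. V lies on line NR with NV:VR = 4:5 ⇒ V = (8/9, 2/9)
through L parallel to GT: direction (3/2, 0); meets GV at Y = (-8/7, 2)
Y = G + t·(V−G) with t = -9/7

t = -9/7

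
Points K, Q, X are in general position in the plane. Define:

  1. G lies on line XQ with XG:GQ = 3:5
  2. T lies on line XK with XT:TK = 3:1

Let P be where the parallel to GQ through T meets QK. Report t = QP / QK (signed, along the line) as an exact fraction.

t = 3/4

Work in coordinates with K = (0, 0), Q = (1, 0), X = (0, 1).
1. G lies on line XQ with XG:GQ = 3:5 ⇒ G = (3/8, 5/8)
2. T lies on line XK with XT:TK = 3:1 ⇒ T = (0, 1/4)
through T parallel to GQ: direction (5/8, -5/8); meets QK at P = (1/4, 0)
P = Q + t·(K−Q) with t = 3/4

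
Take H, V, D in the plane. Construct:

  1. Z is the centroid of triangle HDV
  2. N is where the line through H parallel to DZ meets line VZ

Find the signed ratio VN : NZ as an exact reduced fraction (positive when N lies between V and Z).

Choose coordinates H = (0, 0), V = (1, 0), D = (0, 1).
1. Z is the centroid of triangle HDV ⇒ Z = (1/3, 1/3)
2. N is where the line through H parallel to DZ meets line VZ ⇒ N = (-1/3, 2/3)
N = V + t·(Z−V) with t = 2, so VN:NZ = t:(1−t) = 2:-1

VN:NZ = -2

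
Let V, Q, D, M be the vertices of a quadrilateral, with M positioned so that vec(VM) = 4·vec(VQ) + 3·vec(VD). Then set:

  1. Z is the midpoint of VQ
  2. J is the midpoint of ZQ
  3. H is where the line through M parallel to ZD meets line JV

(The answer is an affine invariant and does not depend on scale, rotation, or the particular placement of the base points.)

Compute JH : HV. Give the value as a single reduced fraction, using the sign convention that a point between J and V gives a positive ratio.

JH:HV = -19/22

Assign V = (0, 0), Q = (1, 0), D = (0, 1), M = (4, 3) — the answer is frame-independent, so this choice is without loss of generality.
1. Z is the midpoint of VQ ⇒ Z = (1/2, 0)
2. J is the midpoint of ZQ ⇒ J = (3/4, 0)
3. H is where the line through M parallel to ZD meets line JV ⇒ H = (11/2, 0)
H = J + t·(V−J) with t = -19/3, so JH:HV = t:(1−t) = -19/3:22/3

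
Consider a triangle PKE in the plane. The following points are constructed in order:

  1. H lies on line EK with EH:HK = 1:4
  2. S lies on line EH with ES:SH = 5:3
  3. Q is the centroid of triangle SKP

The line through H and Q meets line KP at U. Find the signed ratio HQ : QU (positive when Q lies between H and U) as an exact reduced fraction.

HQ:QU = 61/35

Assign P = (0, 0), K = (1, 0), E = (0, 1) — the answer is frame-independent, so this choice is without loss of generality.
1. H lies on line EK with EH:HK = 1:4 ⇒ H = (1/5, 4/5)
2. S lies on line EH with ES:SH = 5:3 ⇒ S = (1/8, 7/8)
3. Q is the centroid of triangle SKP ⇒ Q = (3/8, 7/24)
line HQ meets KP at U = (29/61, 0)
Q = H + t·(U−H) with t = 61/96, so HQ:QU = 61/96:35/96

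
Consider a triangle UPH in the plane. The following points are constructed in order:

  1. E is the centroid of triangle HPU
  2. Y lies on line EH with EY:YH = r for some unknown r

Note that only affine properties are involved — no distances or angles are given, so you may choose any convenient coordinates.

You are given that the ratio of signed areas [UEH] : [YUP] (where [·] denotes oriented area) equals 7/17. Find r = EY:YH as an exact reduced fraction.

r = 5/2

Choose coordinates U = (0, 0), P = (1, 0), H = (0, 1).
1. E is the centroid of triangle HPU ⇒ E = (1/3, 1/3)
2. With EY:YH = r, write λ = r/(r+1) so Y = E + λ·(H−E); Y is affine-linear in λ
Every point depending on Y is an affine combination of Y and λ-independent points, so each such coordinate is linear in λ; the λ² term in each signed area is a multiple of (H−E)×(H−E) = 0, so 2·[UEH] and 2·[YUP] are each linear in λ. Evaluating at λ=0 and λ=1:
  2·[UEH] = 1/3,   2·[YUP] = 2/3·λ + 1/3
So [UEH]:[YUP] = (1/3) / (2/3·λ + 1/3). Setting this equal to 7/17:
  1/3 = 7/17·(2/3·λ + 1/3)  ⇒  λ = 5/7
Then r = λ/(1−λ) = (5/7)/(2/7) = 5/2. Check: with r = 5/2, Y = (2/21, 17/21) and [UEH]:[YUP] = 7/17 as required.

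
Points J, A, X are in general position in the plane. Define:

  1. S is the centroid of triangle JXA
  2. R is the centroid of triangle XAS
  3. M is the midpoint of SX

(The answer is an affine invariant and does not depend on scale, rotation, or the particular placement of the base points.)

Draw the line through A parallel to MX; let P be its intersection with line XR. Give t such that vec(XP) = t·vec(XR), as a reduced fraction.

t = 3

Set J = (0, 0), A = (1, 0), X = (0, 1); any affine frame gives the same invariant.
1. S is the centroid of triangle JXA ⇒ S = (1/3, 1/3)
2. R is the centroid of triangle XAS ⇒ R = (4/9, 4/9)
3. M is the midpoint of SX ⇒ M = (1/6, 2/3)
through A parallel to MX: direction (-1/6, 1/3); meets XR at P = (4/3, -2/3)
P = X + t·(R−X) with t = 3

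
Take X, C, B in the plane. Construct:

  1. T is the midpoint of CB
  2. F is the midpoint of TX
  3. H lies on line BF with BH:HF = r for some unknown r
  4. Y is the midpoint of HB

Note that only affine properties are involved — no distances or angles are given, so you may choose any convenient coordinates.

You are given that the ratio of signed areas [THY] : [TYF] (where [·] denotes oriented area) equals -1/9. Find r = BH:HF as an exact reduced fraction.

r = 1/4

Work in coordinates with X = (0, 0), C = (1, 0), B = (0, 1).
1. T is the midpoint of CB ⇒ T = (1/2, 1/2)
2. F is the midpoint of TX ⇒ F = (1/4, 1/4)
3. With BH:HF = r, write λ = r/(r+1) so H = B + λ·(F−B); H is affine-linear in λ
4. Y is the midpoint of HB ⇒ Y is an affine combination of earlier points and hence also affine-linear in λ
Every point depending on H is an affine combination of H and λ-independent points, so each such coordinate is linear in λ; the λ² term in each signed area is a multiple of (F−B)×(F−B) = 0, so 2·[THY] and 2·[TYF] are each linear in λ. Evaluating at λ=0 and λ=1:
  2·[THY] = -1/8·λ,   2·[TYF] = -1/8·λ + 1/4
So [THY]:[TYF] = (-1/8·λ) / (-1/8·λ + 1/4). Setting this equal to -1/9:
  -1/8·λ = -1/9·(-1/8·λ + 1/4)  ⇒  λ = 1/5
Then r = λ/(1−λ) = (1/5)/(4/5) = 1/4. Check: with r = 1/4, H = (1/20, 17/20) and [THY]:[TYF] = -1/9 as required.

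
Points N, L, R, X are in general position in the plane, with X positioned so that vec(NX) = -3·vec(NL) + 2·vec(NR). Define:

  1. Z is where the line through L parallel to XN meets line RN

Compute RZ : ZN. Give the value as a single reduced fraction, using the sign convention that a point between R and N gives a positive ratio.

Work in coordinates with N = (0, 0), L = (1, 0), R = (0, 1), X = (-3, 2).
1. Z is where the line through L parallel to XN meets line RN ⇒ Z = (0, 2/3)
Z = R + t·(N−R) with t = 1/3, so RZ:ZN = t:(1−t) = 1/3:2/3

RZ:ZN = 1/2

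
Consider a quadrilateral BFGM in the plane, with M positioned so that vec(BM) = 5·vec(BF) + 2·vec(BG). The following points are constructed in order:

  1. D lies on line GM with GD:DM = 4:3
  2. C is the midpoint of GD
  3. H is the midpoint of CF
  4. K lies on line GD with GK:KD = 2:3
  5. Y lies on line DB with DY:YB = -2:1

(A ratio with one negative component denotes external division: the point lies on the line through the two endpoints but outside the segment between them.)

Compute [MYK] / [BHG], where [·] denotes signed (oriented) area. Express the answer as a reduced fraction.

[MYK]:[BHG] = -108/17

Assign B = (0, 0), F = (1, 0), G = (0, 1), M = (5, 2) — the answer is frame-independent, so this choice is without loss of generality.
1. D lies on line GM with GD:DM = 4:3 ⇒ D = (20/7, 11/7)
2. C is the midpoint of GD ⇒ C = (10/7, 9/7)
3. H is the midpoint of CF ⇒ H = (17/14, 9/14)
4. K lies on line GD with GK:KD = 2:3 ⇒ K = (8/7, 43/35)
5. Y lies on line DB with DY:YB = -2:1 ⇒ Y = (-20/7, -11/7)
2·[MYK] = -54/7, 2·[BHG] = 17/14
[MYK]:[BHG] = -54/7:17/14 = -108/17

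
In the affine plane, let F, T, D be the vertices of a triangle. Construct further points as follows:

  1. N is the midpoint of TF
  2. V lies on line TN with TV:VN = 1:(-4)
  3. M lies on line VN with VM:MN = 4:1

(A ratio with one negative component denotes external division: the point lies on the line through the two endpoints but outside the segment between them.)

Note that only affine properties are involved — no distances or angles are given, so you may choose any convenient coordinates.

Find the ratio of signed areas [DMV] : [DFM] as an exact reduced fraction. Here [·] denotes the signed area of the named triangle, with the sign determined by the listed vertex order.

Work in coordinates with F = (0, 0), T = (1, 0), D = (0, 1).
1. N is the midpoint of TF ⇒ N = (1/2, 0)
2. V lies on line TN with TV:VN = 1:(-4) ⇒ V = (7/6, 0)
3. M lies on line VN with VM:MN = 4:1 ⇒ M = (19/30, 0)
2·[DMV] = 8/15, 2·[DFM] = 19/30
[DMV]:[DFM] = 8/15:19/30 = 16/19

[DMV]:[DFM] = 16/19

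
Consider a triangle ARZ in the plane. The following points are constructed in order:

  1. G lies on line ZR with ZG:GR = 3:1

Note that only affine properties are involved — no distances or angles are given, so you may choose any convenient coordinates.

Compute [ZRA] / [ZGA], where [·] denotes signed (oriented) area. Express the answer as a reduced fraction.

[ZRA]:[ZGA] = 4/3

Work in coordinates with A = (0, 0), R = (1, 0), Z = (0, 1).
1. G lies on line ZR with ZG:GR = 3:1 ⇒ G = (3/4, 1/4)
2·[ZRA] = -1, 2·[ZGA] = -3/4
[ZRA]:[ZGA] = -1:-3/4 = 4/3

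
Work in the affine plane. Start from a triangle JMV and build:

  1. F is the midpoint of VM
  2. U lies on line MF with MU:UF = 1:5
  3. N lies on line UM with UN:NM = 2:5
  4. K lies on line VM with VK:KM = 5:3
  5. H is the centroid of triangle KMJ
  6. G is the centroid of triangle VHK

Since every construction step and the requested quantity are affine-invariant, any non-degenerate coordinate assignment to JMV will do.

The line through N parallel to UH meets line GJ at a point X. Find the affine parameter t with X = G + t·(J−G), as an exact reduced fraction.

Set J = (0, 0), M = (1, 0), V = (0, 1); any affine frame gives the same invariant.
1. F is the midpoint of VM ⇒ F = (1/2, 1/2)
2. U lies on line MF with MU:UF = 1:5 ⇒ U = (11/12, 1/12)
3. N lies on line UM with UN:NM = 2:5 ⇒ N = (79/84, 5/84)
4. K lies on line VM with VK:KM = 5:3 ⇒ K = (5/8, 3/8)
5. H is the centroid of triangle KMJ ⇒ H = (13/24, 1/8)
6. G is the centroid of triangle VHK ⇒ G = (7/18, 1/2)
through N parallel to UH: direction (-3/8, 1/24); meets GJ at X = (31/264, 93/616)
X = G + t·(J−G) with t = 215/308

t = 215/308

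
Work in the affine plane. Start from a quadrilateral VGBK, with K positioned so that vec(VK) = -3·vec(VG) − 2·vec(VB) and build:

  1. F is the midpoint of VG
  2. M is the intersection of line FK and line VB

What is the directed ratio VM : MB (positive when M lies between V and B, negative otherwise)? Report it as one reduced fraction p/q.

Set V = (0, 0), G = (1, 0), B = (0, 1), K = (-3, -2); any affine frame gives the same invariant.
1. F is the midpoint of VG ⇒ F = (1/2, 0)
2. M is the intersection of line FK and line VB ⇒ M = (0, -2/7)
M = V + t·(B−V) with t = -2/7, so VM:MB = t:(1−t) = -2/7:9/7

VM:MB = -2/9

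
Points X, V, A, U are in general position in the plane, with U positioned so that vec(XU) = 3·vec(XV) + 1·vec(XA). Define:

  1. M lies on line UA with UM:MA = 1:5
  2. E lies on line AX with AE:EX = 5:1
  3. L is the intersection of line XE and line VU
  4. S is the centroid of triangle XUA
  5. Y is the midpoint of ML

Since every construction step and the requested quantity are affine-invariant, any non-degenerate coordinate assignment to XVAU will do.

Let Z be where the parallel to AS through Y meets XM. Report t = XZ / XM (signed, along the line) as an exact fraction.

Assign X = (0, 0), V = (1, 0), A = (0, 1), U = (3, 1) — the answer is frame-independent, so this choice is without loss of generality.
1. M lies on line UA with UM:MA = 1:5 ⇒ M = (5/2, 1)
2. E lies on line AX with AE:EX = 5:1 ⇒ E = (0, 1/6)
3. L is the intersection of line XE and line VU ⇒ L = (0, -1/2)
4. S is the centroid of triangle XUA ⇒ S = (1, 2/3)
5. Y is the midpoint of ML ⇒ Y = (5/4, 1/4)
through Y parallel to AS: direction (1, -1/3); meets XM at Z = (10/11, 4/11)
Z = X + t·(M−X) with t = 4/11

t = 4/11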